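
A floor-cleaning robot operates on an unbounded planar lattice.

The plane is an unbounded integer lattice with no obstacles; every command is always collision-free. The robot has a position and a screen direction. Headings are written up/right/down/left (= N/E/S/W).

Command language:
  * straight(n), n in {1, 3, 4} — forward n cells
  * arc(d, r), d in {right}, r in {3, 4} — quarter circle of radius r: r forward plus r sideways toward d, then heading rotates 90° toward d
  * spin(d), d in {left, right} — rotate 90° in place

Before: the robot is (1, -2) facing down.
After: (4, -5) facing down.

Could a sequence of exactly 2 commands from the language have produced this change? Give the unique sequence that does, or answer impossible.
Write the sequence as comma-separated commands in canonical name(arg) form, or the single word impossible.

key: heading stays S — rotations cancel among the 2 commands
t0: (1, -2) facing down
t=1 spin(left) ⇒ (1, -2) facing right
t=2 arc(right, 3) ⇒ (4, -5) facing down
no rival 2-sequence matches.

spin(left), arc(right, 3)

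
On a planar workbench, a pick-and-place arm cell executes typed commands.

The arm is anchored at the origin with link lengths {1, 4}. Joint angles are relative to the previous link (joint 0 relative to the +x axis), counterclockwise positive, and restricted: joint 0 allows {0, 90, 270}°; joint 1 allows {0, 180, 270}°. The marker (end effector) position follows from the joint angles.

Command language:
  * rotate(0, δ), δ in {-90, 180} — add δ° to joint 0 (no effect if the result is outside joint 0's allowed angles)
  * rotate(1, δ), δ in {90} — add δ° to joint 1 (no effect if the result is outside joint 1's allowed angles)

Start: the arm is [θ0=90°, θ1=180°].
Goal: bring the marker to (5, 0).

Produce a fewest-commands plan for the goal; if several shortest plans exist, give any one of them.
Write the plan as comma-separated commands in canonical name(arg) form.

initial: [θ0=90°, θ1=180°]
step 1 (rotate(1, 90)): [θ0=90°, θ1=270°]
step 2 (rotate(1, 90)): [θ0=90°, θ1=0°]
step 3 (rotate(0, -90)): [θ0=0°, θ1=0°]
nothing shorter than 3 reaches the goal.

rotate(1, 90), rotate(1, 90), rotate(0, -90)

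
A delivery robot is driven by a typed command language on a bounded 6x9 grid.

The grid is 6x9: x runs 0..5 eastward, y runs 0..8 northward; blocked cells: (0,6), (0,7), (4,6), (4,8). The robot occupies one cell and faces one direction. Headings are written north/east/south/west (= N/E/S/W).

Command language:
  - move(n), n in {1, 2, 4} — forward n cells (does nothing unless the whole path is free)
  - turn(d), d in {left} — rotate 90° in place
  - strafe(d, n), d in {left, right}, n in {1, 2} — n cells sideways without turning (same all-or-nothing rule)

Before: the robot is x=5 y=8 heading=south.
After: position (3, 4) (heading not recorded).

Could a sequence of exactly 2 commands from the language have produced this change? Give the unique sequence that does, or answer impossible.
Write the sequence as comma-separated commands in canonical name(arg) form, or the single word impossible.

key: order matters: swapping move(4) and strafe(right, 2) lands elsewhere
from: x=5 y=8 heading=south
step 1 (move(4)): x=5 y=4 heading=south
step 2 (strafe(right, 2)): x=3 y=4 heading=south
no other 2-command option fits: unique.

move(4), strafe(right, 2)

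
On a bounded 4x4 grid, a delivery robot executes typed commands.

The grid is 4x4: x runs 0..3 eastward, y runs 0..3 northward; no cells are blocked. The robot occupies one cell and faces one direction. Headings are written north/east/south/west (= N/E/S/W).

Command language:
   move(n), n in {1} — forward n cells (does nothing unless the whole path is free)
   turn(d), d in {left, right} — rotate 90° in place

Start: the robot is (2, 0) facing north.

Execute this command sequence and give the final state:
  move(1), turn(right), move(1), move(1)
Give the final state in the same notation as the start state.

from: (2, 0) facing north
step 1 (move(1)): (2, 1) facing north
step 2 (turn(right)): (2, 1) facing east
step 3 (move(1)): (3, 1) facing east
step 4 (move(1)): (3, 1) facing east

(3, 1) facing east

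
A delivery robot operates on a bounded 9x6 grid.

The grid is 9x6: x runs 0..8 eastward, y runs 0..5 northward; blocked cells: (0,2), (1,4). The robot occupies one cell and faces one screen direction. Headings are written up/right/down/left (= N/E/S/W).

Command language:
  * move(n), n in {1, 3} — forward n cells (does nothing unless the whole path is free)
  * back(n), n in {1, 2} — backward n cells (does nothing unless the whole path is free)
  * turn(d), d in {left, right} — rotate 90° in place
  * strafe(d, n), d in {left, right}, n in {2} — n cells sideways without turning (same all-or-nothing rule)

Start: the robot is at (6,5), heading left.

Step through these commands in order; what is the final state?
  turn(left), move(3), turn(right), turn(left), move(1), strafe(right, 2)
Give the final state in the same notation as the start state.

at (4,1), heading down

from: at (6,5), heading left
[1] after turn(left): at (6,5), heading down
[2] after move(3): at (6,2), heading down
[3] after turn(right): at (6,2), heading left
[4] after turn(left): at (6,2), heading down
[5] after move(1): at (6,1), heading down
[6] after strafe(right, 2): at (4,1), heading down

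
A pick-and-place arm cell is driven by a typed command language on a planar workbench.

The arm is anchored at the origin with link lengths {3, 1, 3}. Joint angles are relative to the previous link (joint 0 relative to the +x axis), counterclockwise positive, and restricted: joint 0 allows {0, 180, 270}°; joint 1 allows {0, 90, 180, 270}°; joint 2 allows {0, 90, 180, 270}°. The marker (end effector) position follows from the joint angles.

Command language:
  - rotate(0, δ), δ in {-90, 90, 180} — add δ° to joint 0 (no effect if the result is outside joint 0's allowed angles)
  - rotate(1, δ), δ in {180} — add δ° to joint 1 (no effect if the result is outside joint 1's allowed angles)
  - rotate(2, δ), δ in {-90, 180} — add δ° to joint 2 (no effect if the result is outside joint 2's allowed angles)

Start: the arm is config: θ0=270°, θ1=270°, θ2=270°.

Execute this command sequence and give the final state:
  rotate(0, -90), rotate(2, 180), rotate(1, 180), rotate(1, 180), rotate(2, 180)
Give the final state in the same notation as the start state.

config: θ0=180°, θ1=270°, θ2=270°

initial: config: θ0=270°, θ1=270°, θ2=270°
step 1 (rotate(0, -90)): config: θ0=180°, θ1=270°, θ2=270°
step 2 (rotate(2, 180)): config: θ0=180°, θ1=270°, θ2=90°
step 3 (rotate(1, 180)): config: θ0=180°, θ1=90°, θ2=90°
step 4 (rotate(1, 180)): config: θ0=180°, θ1=270°, θ2=90°
step 5 (rotate(2, 180)): config: θ0=180°, θ1=270°, θ2=270°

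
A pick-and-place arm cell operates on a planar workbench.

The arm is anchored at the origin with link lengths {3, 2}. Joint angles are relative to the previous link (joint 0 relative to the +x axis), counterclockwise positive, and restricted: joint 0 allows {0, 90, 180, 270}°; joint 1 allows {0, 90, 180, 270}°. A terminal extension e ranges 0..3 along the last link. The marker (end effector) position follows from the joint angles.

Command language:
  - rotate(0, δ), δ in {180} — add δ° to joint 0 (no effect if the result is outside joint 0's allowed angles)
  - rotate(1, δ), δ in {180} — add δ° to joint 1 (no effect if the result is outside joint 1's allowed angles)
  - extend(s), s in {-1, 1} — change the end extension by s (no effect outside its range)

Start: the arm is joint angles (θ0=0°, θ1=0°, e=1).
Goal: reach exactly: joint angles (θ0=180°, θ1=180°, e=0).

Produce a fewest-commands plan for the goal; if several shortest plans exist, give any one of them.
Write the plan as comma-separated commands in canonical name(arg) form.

extend(-1), rotate(0, 180), rotate(1, 180)

t0: joint angles (θ0=0°, θ1=0°, e=1)
step 1 (extend(-1)): joint angles (θ0=0°, θ1=0°, e=0)
step 2 (rotate(0, 180)): joint angles (θ0=180°, θ1=0°, e=0)
step 3 (rotate(1, 180)): joint angles (θ0=180°, θ1=180°, e=0)
no 2-step plan works, so 3 is optimal.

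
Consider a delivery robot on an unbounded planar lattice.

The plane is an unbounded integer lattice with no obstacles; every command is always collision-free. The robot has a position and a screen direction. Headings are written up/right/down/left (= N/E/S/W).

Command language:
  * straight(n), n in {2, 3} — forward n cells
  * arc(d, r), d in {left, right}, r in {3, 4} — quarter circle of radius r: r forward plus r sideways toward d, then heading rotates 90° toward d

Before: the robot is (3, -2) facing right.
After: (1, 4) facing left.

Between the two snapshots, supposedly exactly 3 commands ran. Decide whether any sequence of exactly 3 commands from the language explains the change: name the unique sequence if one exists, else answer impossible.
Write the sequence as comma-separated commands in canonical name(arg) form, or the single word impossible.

arc(left, 3), arc(left, 3), straight(2)

key: cell and facing (now W) both changed — the 3 commands mix motion and turning
t0: (3, -2) facing right
1. arc(left, 3) → (6, 1) facing up
2. arc(left, 3) → (3, 4) facing left
3. straight(2) → (1, 4) facing left
no other 3-command option fits: unique.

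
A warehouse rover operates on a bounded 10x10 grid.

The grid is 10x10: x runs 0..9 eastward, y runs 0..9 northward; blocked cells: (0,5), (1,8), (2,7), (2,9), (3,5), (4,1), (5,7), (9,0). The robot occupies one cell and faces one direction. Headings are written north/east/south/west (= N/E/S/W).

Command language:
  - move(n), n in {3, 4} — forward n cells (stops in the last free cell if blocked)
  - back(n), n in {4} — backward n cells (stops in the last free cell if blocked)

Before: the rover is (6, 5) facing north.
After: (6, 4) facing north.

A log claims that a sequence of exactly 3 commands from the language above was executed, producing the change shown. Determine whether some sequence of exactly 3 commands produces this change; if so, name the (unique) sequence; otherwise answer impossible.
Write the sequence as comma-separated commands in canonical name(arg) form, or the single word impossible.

key: the second back(4) runs into the grid edge before its full distance
t0: (6, 5) facing north
1. back(4) → (6, 1) facing north
2. back(4) → (6, 0) facing north
3. move(4) → (6, 4) facing north
no other 3-command option fits: unique.

back(4), back(4), move(4)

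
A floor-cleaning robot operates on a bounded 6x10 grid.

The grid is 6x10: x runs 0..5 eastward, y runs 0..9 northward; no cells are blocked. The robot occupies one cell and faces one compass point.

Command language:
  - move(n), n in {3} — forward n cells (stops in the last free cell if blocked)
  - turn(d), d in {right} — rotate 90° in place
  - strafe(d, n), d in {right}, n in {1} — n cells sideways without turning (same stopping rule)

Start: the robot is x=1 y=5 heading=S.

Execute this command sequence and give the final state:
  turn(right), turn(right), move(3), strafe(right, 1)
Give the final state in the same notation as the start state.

start: x=1 y=5 heading=S
[1] after turn(right): x=1 y=5 heading=W
[2] after turn(right): x=1 y=5 heading=N
[3] after move(3): x=1 y=8 heading=N
[4] after strafe(right, 1): x=2 y=8 heading=N

x=2 y=8 heading=N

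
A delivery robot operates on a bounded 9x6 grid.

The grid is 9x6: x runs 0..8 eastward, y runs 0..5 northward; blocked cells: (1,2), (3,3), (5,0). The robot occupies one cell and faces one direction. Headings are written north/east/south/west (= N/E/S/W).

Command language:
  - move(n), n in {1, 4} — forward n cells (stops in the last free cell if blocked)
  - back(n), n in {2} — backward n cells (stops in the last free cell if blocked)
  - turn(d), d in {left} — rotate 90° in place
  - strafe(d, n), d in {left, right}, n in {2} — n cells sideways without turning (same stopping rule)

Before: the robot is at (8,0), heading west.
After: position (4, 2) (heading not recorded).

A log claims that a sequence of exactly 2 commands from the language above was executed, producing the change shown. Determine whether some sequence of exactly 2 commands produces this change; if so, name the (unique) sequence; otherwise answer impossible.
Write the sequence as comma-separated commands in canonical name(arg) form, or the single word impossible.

strafe(right, 2), move(4)

key: order matters: swapping strafe(right, 2) and move(4) lands elsewhere
initial: at (8,0), heading west
t=1 strafe(right, 2) ⇒ at (8,2), heading west
t=2 move(4) ⇒ at (4,2), heading west
all 36 alternatives checked — unique.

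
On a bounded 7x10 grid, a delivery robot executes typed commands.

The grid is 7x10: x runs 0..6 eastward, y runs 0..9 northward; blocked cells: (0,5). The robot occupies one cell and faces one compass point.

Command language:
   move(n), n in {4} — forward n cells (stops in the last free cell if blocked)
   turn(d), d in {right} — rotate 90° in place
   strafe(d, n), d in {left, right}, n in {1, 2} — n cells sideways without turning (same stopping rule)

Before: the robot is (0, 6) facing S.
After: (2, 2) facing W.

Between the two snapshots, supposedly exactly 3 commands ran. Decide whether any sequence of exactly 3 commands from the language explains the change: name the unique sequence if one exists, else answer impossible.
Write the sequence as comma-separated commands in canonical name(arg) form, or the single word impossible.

key: cell and facing (now W) both changed — the 3 commands mix motion and turning
from: (0, 6) facing S
1. strafe(left, 2) → (2, 6) facing S
2. move(4) → (2, 2) facing S
3. turn(right) → (2, 2) facing W
uniquely the one of 216 3-step routes that fits.

strafe(left, 2), move(4), turn(right)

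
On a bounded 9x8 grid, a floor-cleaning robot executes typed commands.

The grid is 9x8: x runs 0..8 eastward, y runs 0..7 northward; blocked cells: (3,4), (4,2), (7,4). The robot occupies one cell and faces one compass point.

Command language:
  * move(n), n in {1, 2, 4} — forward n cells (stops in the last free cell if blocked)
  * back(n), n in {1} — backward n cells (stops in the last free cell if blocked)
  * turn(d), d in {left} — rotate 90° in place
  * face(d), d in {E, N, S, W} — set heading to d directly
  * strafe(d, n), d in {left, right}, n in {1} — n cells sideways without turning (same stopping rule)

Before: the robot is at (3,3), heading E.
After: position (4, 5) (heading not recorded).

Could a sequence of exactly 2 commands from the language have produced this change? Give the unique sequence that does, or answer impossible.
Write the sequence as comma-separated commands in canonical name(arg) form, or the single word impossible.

checked all 2-command options: none fits.

impossible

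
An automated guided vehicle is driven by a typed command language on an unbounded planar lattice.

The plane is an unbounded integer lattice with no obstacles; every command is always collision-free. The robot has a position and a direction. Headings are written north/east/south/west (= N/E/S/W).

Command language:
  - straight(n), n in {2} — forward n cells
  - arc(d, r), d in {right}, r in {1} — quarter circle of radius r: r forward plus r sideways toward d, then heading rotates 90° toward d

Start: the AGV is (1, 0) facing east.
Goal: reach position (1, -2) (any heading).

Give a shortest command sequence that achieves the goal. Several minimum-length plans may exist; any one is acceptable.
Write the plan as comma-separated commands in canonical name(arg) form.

start: (1, 0) facing east
step 1 (arc(right, 1)): (2, -1) facing south
step 2 (arc(right, 1)): (1, -2) facing west
nothing shorter than 2 reaches the goal.

arc(right, 1), arc(right, 1)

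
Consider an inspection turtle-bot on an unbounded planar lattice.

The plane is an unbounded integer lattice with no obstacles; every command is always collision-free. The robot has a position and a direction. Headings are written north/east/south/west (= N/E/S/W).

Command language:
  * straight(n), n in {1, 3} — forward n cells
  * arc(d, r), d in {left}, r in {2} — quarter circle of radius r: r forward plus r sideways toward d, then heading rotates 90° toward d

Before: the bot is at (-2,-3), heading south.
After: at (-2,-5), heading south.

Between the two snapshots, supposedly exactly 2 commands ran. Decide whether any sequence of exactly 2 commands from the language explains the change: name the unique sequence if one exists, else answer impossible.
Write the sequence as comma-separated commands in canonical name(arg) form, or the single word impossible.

straight(1), straight(1)

key: heading stays S — no command in the sequence turns
begin: at (-2,-3), heading south
t=1 straight(1) ⇒ at (-2,-4), heading south
t=2 straight(1) ⇒ at (-2,-5), heading south
no other 2-command option fits: unique.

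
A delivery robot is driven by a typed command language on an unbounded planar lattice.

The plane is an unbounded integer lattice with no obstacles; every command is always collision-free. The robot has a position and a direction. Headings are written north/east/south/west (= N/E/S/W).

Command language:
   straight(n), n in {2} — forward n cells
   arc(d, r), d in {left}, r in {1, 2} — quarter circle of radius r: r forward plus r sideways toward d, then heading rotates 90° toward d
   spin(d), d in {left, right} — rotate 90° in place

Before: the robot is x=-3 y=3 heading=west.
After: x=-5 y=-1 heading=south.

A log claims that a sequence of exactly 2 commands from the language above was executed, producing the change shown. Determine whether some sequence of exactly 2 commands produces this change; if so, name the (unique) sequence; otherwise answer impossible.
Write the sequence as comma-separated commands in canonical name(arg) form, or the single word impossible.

arc(left, 2), straight(2)

key: running straight(2) before arc(left, 2) would end elsewhere — order is forced
begin: x=-3 y=3 heading=west
1. arc(left, 2) → x=-5 y=1 heading=south
2. straight(2) → x=-5 y=-1 heading=south
no other 2-command option fits: unique.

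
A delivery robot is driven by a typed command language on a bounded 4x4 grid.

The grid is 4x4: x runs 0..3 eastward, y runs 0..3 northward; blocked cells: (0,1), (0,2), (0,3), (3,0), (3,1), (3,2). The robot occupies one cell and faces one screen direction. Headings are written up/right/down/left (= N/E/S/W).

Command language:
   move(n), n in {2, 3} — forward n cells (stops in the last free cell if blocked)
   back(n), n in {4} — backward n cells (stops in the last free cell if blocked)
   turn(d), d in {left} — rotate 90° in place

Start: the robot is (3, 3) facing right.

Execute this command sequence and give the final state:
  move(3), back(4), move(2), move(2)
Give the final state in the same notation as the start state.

t0: (3, 3) facing right
[1] after move(3): (3, 3) facing right
[2] after back(4): (1, 3) facing right
[3] after move(2): (3, 3) facing right
[4] after move(2): (3, 3) facing right

(3, 3) facing right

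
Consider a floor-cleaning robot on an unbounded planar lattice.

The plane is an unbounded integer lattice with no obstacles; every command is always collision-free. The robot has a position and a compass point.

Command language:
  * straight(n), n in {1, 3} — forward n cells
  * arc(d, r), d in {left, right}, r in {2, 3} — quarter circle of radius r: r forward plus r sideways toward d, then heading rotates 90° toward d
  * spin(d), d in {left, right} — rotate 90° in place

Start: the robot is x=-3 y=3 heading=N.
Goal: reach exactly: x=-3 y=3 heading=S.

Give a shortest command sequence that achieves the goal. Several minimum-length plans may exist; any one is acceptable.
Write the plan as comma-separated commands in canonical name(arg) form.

spin(right), spin(right)

initial: x=-3 y=3 heading=N
[1] after spin(right): x=-3 y=3 heading=E
[2] after spin(right): x=-3 y=3 heading=S
minimal: 2 command(s), checked below 2.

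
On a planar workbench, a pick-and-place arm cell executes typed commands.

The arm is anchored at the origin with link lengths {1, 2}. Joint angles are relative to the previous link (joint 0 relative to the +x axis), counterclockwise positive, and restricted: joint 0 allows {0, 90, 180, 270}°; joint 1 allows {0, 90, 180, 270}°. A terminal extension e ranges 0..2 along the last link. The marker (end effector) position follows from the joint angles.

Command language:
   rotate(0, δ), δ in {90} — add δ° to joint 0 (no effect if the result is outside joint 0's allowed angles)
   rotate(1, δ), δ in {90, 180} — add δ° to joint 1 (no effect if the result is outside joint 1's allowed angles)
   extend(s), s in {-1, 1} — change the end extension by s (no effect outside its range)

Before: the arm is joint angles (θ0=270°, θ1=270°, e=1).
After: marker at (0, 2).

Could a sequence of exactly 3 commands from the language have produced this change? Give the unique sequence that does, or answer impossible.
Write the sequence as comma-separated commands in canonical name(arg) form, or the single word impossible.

from: joint angles (θ0=270°, θ1=270°, e=1)
[1] after rotate(1, 90): joint angles (θ0=270°, θ1=0°, e=1)
[2] after rotate(1, 90): joint angles (θ0=270°, θ1=90°, e=1)
[3] after rotate(1, 90): joint angles (θ0=270°, θ1=180°, e=1)
no other 3-command option fits: unique.

rotate(1, 90), rotate(1, 90), rotate(1, 90)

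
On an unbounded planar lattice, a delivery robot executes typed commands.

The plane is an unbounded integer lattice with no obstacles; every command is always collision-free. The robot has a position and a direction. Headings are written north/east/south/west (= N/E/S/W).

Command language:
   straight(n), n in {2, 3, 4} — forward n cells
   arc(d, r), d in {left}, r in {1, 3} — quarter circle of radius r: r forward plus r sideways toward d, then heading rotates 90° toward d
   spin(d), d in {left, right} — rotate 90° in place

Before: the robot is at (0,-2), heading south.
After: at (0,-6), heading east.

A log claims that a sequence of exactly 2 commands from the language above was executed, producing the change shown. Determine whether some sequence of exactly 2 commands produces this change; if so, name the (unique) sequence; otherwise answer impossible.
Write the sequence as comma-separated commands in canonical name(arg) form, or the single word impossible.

key: cell and facing (now E) both changed — the 2 commands mix motion and turning
initial: at (0,-2), heading south
t=1 straight(4) ⇒ at (0,-6), heading south
t=2 spin(left) ⇒ at (0,-6), heading east
no other 2-command option fits: unique.

straight(4), spin(left)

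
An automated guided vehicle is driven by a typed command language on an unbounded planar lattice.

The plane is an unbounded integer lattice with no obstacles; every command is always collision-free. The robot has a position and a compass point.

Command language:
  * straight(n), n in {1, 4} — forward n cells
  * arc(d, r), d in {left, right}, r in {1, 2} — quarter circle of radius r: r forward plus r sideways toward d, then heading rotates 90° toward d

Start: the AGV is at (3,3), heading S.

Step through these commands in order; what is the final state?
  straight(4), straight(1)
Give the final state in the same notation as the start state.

at (3,-2), heading S

begin: at (3,3), heading S
t=1 straight(4) ⇒ at (3,-1), heading S
t=2 straight(1) ⇒ at (3,-2), heading S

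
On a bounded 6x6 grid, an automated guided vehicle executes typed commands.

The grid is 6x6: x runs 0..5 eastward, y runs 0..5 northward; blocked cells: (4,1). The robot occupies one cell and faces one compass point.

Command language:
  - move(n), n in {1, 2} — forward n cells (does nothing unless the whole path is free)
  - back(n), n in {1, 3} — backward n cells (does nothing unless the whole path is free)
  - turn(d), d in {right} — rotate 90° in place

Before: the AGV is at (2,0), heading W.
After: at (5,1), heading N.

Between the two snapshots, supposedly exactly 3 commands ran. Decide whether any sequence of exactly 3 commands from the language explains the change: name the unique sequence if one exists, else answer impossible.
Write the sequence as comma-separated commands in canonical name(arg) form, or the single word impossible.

back(3), turn(right), move(1)

key: cell and facing (now N) both changed — the 3 commands mix motion and turning
initial: at (2,0), heading W
t=1 back(3) ⇒ at (5,0), heading W
t=2 turn(right) ⇒ at (5,0), heading N
t=3 move(1) ⇒ at (5,1), heading N
no rival 3-sequence matches.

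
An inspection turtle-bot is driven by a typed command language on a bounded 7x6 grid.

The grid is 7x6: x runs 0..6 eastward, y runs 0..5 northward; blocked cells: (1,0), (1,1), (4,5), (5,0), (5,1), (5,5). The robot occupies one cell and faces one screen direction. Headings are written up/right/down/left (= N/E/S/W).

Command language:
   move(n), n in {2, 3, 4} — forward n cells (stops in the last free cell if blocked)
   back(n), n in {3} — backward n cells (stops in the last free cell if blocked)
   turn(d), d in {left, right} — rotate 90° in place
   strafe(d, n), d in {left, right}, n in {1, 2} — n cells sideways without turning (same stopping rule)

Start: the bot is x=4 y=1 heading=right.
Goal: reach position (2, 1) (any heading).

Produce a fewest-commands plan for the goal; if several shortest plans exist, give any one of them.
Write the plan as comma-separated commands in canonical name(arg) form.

back(3)

t0: x=4 y=1 heading=right
[1] after back(3): x=2 y=1 heading=right
no 0-step plan works, so 1 is optimal.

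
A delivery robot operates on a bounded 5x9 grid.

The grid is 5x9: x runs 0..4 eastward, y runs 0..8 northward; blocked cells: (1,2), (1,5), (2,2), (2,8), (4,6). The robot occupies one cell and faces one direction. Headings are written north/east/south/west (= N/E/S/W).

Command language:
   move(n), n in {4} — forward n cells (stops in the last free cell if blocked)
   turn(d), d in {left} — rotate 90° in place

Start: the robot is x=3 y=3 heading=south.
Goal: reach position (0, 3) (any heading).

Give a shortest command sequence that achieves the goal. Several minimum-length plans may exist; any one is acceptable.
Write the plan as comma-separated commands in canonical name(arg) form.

turn(left), turn(left), turn(left), move(4)

start: x=3 y=3 heading=south
[1] after turn(left): x=3 y=3 heading=east
[2] after turn(left): x=3 y=3 heading=north
[3] after turn(left): x=3 y=3 heading=west
[4] after move(4): x=0 y=3 heading=west
no 3-step plan works, so 4 is optimal.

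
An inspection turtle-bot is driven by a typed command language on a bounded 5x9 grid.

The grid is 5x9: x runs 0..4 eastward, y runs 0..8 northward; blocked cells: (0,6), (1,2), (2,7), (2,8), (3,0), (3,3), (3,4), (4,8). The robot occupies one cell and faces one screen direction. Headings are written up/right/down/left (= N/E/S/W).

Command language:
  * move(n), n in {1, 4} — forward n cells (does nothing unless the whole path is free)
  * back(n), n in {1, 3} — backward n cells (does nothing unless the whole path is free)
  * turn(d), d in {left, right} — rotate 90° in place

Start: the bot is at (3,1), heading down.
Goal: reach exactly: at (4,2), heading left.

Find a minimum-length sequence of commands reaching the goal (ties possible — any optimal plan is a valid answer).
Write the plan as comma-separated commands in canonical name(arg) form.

initial: at (3,1), heading down
1. back(1) → at (3,2), heading down
2. turn(right) → at (3,2), heading left
3. back(1) → at (4,2), heading left
minimal: 3 command(s), checked below 3.

back(1), turn(right), back(1)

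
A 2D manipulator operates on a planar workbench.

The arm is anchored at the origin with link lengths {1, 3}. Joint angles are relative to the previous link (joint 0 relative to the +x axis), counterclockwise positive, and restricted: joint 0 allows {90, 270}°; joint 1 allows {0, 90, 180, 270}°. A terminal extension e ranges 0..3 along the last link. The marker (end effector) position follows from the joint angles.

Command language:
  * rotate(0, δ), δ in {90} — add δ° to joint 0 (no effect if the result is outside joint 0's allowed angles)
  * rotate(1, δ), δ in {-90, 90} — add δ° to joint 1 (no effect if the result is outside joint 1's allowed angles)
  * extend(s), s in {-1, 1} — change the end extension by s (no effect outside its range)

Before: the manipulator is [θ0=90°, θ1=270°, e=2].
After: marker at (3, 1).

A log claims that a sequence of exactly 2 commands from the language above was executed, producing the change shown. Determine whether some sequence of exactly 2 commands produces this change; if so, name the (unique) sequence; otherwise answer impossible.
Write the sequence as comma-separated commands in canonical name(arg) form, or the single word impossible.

extend(-1), extend(-1)

begin: [θ0=90°, θ1=270°, e=2]
1. extend(-1) → [θ0=90°, θ1=270°, e=1]
2. extend(-1) → [θ0=90°, θ1=270°, e=0]
all 25 alternatives checked — unique.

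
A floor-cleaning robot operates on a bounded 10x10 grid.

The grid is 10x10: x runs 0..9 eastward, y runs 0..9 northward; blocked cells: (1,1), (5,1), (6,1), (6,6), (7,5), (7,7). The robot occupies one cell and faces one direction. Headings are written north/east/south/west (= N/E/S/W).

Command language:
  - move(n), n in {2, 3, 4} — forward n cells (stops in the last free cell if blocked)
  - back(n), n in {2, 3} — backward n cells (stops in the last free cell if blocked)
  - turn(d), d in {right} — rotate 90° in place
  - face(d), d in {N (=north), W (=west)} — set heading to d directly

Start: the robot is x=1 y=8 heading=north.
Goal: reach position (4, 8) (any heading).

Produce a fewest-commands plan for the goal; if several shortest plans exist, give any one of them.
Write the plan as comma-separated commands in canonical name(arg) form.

from: x=1 y=8 heading=north
[1] after turn(right): x=1 y=8 heading=east
[2] after move(3): x=4 y=8 heading=east
nothing shorter than 2 reaches the goal.

turn(right), move(3)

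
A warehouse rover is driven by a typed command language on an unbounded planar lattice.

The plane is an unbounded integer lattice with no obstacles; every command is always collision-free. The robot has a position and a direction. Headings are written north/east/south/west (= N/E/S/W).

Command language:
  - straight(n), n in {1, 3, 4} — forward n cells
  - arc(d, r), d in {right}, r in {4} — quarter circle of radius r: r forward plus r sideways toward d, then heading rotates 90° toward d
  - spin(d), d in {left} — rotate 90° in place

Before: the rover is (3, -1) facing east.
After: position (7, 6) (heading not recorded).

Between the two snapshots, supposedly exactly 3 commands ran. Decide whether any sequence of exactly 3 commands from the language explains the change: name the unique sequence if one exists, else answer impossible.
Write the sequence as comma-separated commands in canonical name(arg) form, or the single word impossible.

key: order matters: swapping spin(left) and arc(right, 4) lands elsewhere
start: (3, -1) facing east
step 1 (spin(left)): (3, -1) facing north
step 2 (straight(3)): (3, 2) facing north
step 3 (arc(right, 4)): (7, 6) facing east
no other 3-command option fits: unique.

spin(left), straight(3), arc(right, 4)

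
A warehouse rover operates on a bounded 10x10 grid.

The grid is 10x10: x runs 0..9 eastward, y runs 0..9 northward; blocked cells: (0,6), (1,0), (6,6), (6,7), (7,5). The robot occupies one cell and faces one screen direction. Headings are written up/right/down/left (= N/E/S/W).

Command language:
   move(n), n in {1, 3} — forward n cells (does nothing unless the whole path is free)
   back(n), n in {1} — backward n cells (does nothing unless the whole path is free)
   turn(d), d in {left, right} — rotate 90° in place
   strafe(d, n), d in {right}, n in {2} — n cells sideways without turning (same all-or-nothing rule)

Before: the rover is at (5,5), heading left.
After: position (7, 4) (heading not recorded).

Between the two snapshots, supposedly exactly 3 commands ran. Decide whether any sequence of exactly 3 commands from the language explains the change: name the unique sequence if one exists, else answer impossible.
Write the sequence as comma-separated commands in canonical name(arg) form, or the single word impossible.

key: order matters: swapping turn(right) and strafe(right, 2) lands elsewhere
start: at (5,5), heading left
1. turn(right) → at (5,5), heading up
2. back(1) → at (5,4), heading up
3. strafe(right, 2) → at (7,4), heading up
all 216 alternatives checked — unique.

turn(right), back(1), strafe(right, 2)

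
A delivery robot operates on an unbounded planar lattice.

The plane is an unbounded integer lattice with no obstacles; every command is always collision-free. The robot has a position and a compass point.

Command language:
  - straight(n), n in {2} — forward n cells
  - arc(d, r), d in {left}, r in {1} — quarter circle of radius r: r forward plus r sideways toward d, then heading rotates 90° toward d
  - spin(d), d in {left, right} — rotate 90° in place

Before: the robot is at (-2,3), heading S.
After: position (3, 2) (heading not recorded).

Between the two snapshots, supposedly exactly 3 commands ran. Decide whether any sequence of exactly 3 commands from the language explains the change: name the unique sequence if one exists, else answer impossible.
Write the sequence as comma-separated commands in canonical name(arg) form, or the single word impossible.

arc(left, 1), straight(2), straight(2)

key: order matters: swapping arc(left, 1) and straight(2) lands elsewhere
begin: at (-2,3), heading S
1. arc(left, 1) → at (-1,2), heading E
2. straight(2) → at (1,2), heading E
3. straight(2) → at (3,2), heading E
no other 3-command option fits: unique.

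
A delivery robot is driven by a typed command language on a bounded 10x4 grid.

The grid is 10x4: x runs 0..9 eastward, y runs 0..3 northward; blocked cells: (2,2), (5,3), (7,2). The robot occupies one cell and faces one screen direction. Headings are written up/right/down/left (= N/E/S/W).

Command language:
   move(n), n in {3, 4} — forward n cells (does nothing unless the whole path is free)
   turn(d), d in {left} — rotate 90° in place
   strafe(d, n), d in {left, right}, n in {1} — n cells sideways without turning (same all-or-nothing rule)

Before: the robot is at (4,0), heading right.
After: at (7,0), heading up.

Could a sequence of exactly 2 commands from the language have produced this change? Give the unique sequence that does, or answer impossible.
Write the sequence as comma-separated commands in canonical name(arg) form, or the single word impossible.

key: order matters: swapping move(3) and turn(left) lands elsewhere
t0: at (4,0), heading right
1. move(3) → at (7,0), heading right
2. turn(left) → at (7,0), heading up
all 25 alternatives checked — unique.

move(3), turn(left)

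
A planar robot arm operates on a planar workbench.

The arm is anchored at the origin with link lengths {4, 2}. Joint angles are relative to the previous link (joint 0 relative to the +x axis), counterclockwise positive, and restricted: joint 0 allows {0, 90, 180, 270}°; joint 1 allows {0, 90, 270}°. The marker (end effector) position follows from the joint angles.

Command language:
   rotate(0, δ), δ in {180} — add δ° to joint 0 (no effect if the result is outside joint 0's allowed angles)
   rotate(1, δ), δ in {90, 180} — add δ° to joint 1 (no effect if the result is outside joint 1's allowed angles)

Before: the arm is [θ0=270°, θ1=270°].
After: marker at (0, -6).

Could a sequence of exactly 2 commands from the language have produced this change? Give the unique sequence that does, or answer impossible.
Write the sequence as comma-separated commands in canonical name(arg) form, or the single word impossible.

key: running rotate(1, 180) before rotate(1, 90) would end elsewhere — order is forced
from: [θ0=270°, θ1=270°]
step 1 (rotate(1, 90)): [θ0=270°, θ1=0°]
step 2 (rotate(1, 180)): [θ0=270°, θ1=0°]
all 9 alternatives checked — unique.

rotate(1, 90), rotate(1, 180)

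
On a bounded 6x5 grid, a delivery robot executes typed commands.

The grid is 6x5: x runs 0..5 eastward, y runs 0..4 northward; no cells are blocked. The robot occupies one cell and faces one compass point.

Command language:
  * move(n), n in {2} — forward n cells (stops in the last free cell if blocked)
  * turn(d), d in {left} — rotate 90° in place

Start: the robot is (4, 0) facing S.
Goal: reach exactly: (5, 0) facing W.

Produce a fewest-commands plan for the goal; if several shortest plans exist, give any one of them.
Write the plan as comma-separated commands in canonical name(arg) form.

t0: (4, 0) facing S
t=1 turn(left) ⇒ (4, 0) facing E
t=2 move(2) ⇒ (5, 0) facing E
t=3 turn(left) ⇒ (5, 0) facing N
t=4 turn(left) ⇒ (5, 0) facing W
shorter routes all fall short; 4 is best.

turn(left), move(2), turn(left), turn(left)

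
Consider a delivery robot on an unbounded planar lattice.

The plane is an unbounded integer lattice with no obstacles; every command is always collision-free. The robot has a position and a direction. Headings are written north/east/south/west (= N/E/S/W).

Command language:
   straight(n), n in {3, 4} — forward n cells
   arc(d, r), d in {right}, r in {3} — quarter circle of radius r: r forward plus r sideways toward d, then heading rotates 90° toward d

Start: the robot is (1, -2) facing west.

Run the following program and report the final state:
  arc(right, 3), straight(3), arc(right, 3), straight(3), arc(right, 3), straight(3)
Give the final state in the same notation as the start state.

(7, 1) facing south

t0: (1, -2) facing west
1. arc(right, 3) → (-2, 1) facing north
2. straight(3) → (-2, 4) facing north
3. arc(right, 3) → (1, 7) facing east
4. straight(3) → (4, 7) facing east
5. arc(right, 3) → (7, 4) facing south
6. straight(3) → (7, 1) facing south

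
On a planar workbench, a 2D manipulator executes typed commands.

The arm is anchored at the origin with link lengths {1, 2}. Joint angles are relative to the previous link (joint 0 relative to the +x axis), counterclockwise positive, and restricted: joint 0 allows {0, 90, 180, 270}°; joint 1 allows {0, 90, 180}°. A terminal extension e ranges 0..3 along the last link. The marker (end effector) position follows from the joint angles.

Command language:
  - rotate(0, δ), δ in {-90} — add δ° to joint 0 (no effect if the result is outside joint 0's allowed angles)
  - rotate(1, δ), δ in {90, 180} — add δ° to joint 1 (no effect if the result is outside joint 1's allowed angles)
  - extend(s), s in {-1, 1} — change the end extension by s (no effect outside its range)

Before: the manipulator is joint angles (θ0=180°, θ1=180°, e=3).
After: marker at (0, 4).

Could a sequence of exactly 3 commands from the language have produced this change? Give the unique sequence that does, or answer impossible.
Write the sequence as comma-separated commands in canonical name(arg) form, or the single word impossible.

initial: joint angles (θ0=180°, θ1=180°, e=3)
t=1 rotate(0, -90) ⇒ joint angles (θ0=90°, θ1=180°, e=3)
t=2 rotate(0, -90) ⇒ joint angles (θ0=0°, θ1=180°, e=3)
t=3 rotate(0, -90) ⇒ joint angles (θ0=270°, θ1=180°, e=3)
all 125 alternatives checked — unique.

rotate(0, -90), rotate(0, -90), rotate(0, -90)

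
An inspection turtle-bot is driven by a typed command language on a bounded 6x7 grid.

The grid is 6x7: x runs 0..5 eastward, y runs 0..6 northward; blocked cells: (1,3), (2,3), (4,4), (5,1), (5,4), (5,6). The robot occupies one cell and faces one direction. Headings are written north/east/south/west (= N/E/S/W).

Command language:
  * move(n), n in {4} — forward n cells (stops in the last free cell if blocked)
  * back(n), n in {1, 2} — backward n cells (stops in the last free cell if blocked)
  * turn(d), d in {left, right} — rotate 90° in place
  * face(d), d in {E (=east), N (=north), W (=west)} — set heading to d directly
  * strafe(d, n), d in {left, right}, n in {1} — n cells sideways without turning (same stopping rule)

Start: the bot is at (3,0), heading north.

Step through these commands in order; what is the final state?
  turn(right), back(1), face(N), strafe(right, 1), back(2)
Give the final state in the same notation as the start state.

at (3,0), heading north

t0: at (3,0), heading north
[1] after turn(right): at (3,0), heading east
[2] after back(1): at (2,0), heading east
[3] after face(N): at (2,0), heading north
[4] after strafe(right, 1): at (3,0), heading north
[5] after back(2): at (3,0), heading north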